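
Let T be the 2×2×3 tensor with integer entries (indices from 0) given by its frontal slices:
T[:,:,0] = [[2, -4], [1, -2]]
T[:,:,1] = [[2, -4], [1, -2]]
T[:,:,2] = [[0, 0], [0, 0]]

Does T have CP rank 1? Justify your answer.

If T = a ⊗ b ⊗ c then every fibre of T is a multiple of the corresponding factor, so read the factors off the fibres through the nonzero entry T[0,0,0] = 2.
The mode-1 fibre T[:,0,0] = [2, 1] gives a = [2, 1] (primitive direction); the mode-2 fibre T[0,:,0] = [2, -4] gives b = [1, -2]; then c[k] = T[0,0,k] / (a[0]·b[0]) = [2, 2, 0] / 2 = [1, 1, 0].
Expanding [2, 1] ⊗ [1, -2] ⊗ [1, 1, 0] reproduces all 12 entries of T, so T = [2, 1] ⊗ [1, -2] ⊗ [1, 1, 0] and rank(T) ≤ 1.
Equivalently every frontal slice T[:,:,k] is c[k] times the rank-1 matrix [2, 1] ⊗ [1, -2]. So T has rank 1 (it is nonzero).

Yes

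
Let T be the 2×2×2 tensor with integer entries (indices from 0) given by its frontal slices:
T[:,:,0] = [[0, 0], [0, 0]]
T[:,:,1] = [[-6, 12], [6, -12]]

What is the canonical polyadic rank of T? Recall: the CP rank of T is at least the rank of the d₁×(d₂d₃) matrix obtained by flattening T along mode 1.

1

Lower bound: T ≠ 0 (e.g. T[0,0,1] = -6), so rank(T) ≥ 1.
Upper bound: if T = a ∘ b ∘ c then every fibre of T is a multiple of the corresponding factor, so read the factors off the fibres through the nonzero entry T[0,0,1] = -6.
The mode-1 fibre T[:,0,1] = [-6, 6] gives a = [1, -1] (primitive direction); the mode-2 fibre T[0,:,1] = [-6, 12] gives b = [1, -2]; then c[k] = T[0,0,k] / (a[0]·b[0]) = [0, -6] / 1 = [0, -6].
Expanding [1, -1] ∘ [1, -2] ∘ [0, -6] reproduces all 8 entries of T, so T = [1, -1] ∘ [1, -2] ∘ [0, -6] and rank(T) ≤ 1.
These bounds meet, so rank(T) = 1.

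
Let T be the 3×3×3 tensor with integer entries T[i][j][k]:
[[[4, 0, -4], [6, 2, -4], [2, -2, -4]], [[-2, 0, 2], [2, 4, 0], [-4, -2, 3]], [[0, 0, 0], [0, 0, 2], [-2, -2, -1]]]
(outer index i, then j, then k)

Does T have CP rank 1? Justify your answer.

The mode-2 unfolding of T (rows indexed by j, columns by (i,k) = (0,0), (0,1), (0,2), (1,0), (1,1), (1,2), (2,0), (2,1), (2,2)) is [[4, 0, -4, -2, 0, 2, 0, 0, 0], [6, 2, -4, 2, 4, 0, 0, 0, 2], [2, -2, -4, -4, -2, 3, -2, -2, -1]].
There the 3×3 minor on rows j ∈ {0, 1, 2}, columns (i,k) ∈ {(0,0), (0,1), (1,0)} is det [[4, 0, -2], [6, 2, 2], [2, -2, -4]] = 16 ≠ 0, so this unfolding has rank ≥ 3; CP rank is at least every unfolding rank, so rank(T) ≥ 3.
In particular rank(T) ≥ 3 > 1, so T is not rank-1.

No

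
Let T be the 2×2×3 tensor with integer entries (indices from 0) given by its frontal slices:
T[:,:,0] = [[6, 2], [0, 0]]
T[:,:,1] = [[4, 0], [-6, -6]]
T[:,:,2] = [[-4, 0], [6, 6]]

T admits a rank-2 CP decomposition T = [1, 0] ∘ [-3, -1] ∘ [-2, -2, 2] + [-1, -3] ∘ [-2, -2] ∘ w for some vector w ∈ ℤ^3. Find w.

w = [0, -1, 1]

Subtract the known terms from T to get the rank-1 residual R = [-1, -3] ∘ [-2, -2] ∘ w, so R[i,j,k] = a[i]·b[j]·w[k]. Pick indices with nonzero a[0]·b[0] = (-1)·(-2) = 2. Only the fibre through (0,0,·) is needed: R[0,0,:] = T[0,0,:] − Σₗ aₗ[0]bₗ[0]cₗ = [6, 4, -4] − (1)·(-3)·[-2, -2, 2] = [0, -2, 2]. Then w[k] = R[0,0,k] / 2 for each k, giving w = [0, -2, 2] / 2 = [0, -1, 1].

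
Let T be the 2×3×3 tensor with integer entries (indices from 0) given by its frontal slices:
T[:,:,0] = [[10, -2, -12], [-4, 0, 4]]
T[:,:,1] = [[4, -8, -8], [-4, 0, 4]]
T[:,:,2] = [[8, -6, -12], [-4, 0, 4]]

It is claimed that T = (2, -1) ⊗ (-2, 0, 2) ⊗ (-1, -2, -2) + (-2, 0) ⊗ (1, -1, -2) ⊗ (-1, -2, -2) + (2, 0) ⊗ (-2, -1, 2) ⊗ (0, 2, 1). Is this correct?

Reconstruct entry (0,0,0) from the claimed factors: Σₗ aₗ[0]bₗ[0]cₗ[0] = (2)·(-2)·(-1) + (-2)·(1)·(-1) + (2)·(-2)·(0) = 6, but T[0,0,0] = 10. The claim is false.

No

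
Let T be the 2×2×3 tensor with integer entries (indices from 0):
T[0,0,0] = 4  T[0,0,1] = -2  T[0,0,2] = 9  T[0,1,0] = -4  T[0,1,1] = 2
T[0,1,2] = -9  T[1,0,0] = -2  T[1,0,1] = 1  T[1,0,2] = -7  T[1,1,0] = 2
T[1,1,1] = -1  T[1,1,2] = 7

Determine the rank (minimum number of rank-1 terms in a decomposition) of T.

Lower bound: the mode-3 unfolding of T (rows indexed by k, columns by (i,j) = (0,0), (0,1), (1,0), (1,1)) is [[4, -4, -2, 2], [-2, 2, 1, -1], [9, -9, -7, 7]].
There the 2×2 minor on rows k ∈ {0, 2}, columns (i,j) ∈ {(0,0), (1,0)} is det [[4, -2], [9, -7]] = -10 ≠ 0, so this unfolding has rank ≥ 2; CP rank is at least every unfolding rank, so rank(T) ≥ 2. (This is only a lower bound: in general the CP rank may exceed every unfolding rank, so we still need to exhibit 2 rank-1 terms summing to T.)
Upper bound — finding two terms. Every mode-2 slice of T is a multiple of one matrix: T[:,j,:] = b[j]·M with b = [1, -1] and M = [[4, -2, 9], [-2, 1, -7]] (rows indexed by i, columns by k). So it suffices to write M as a sum of two rank-1 matrices.
Splitting M by its rows (i = 0, 1), M = [1, 0][4, -2, 9]ᵀ + [0, 1][-2, 1, -7]ᵀ.
Hence T = [1, 0] ⊗ [1, -1] ⊗ [4, -2, 9] + [0, 1] ⊗ [1, -1] ⊗ [-2, 1, -7], so rank(T) ≤ 2.
These bounds meet, so rank(T) = 2.

2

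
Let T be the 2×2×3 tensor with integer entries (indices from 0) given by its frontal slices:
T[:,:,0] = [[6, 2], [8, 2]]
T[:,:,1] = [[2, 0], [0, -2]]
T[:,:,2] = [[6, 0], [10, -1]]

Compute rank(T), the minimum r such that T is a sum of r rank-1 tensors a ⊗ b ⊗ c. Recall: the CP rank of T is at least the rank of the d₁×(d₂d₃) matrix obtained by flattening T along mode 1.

3

Lower bound: in the mode-3 unfolding of T (rows indexed by k, columns by (i,j)) the 3×3 minor on rows k ∈ {0, 1, 2}, columns (i,j) ∈ {(0,0), (0,1), (1,0)} is det [[6, 2, 8], [2, 0, 0], [6, 0, 10]] = -40 ≠ 0, so that unfolding has rank ≥ 3 and hence rank(T) ≥ 3 (CP rank is at least every unfolding rank, though it can be larger).
Upper bound: T is a sum of 3 rank-1 terms, T = (1, 1) ⊗ (2, 1) ⊗ (2, 2, 1) + (1, 2) ⊗ (0, 1) ⊗ (0, -2, -1) + (1, 2) ⊗ (1, 0) ⊗ (2, -2, 4) (written with every a and b primitive with positive leading entry and the scale carried by c; CP decompositions are not unique, and this one is verified by expanding entrywise), so rank(T) ≤ 3.
These bounds meet, so rank(T) = 3.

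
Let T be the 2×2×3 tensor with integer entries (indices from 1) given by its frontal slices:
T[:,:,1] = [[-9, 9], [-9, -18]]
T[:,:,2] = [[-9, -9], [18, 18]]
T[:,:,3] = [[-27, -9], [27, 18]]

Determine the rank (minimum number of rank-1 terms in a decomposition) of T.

2

Lower bound: the mode-1 unfolding of T (rows indexed by i, columns by (j,k) = (1,1), (1,2), (1,3), (2,1), (2,2), (2,3)) is [[-9, -9, -27, 9, -9, -9], [-9, 18, 27, -18, 18, 18]].
There the 2×2 minor on rows i ∈ {1, 2}, columns (j,k) ∈ {(1,1), (1,2)} is det [[-9, -9], [-9, 18]] = -243 ≠ 0, so this unfolding has rank ≥ 2; CP rank is at least every unfolding rank, so rank(T) ≥ 2. (Unfolding ranks only ever bound the CP rank from below — rank(T) can be strictly larger than all of them — so the matching upper bound has to come from an explicit 2-term decomposition.)
Upper bound — finding two terms. Write S_k = T[:,:,k] for the frontal slices: S₁ = [[-9, 9], [-9, -18]], S₂ = [[-9, -9], [18, 18]], S₃ = [[-27, -9], [27, 18]].
If T = a₁ ⊗ b₁ ⊗ c₁ + a₂ ⊗ b₂ ⊗ c₂ then each S_k = c₁[k]·a₁b₁ᵀ + c₂[k]·a₂b₂ᵀ. S₁ and S₂ are linearly independent, so a₁b₁ᵀ and a₂b₂ᵀ must span the same plane of matrices: they are the rank-1 matrices of the form x·S₁ + y·S₂.
det(x·S₁ + y·S₂) is 243·x² − 243·xy = 243·(x − y)(x), vanishing at (x:y) = (1:1) and (0:1).
M₁ = S₁ + S₂ = [[-18, 0], [9, 0]] = (-9)·(2, -1)(1, 0)ᵀ and M₂ = S₂ = [[-9, -9], [18, 18]] = (-9)·(1, -2)(1, 1)ᵀ, so take a₁ = (2, -1), b₁ = (1, 0), a₂ = (1, -2), b₂ = (1, 1).
Each slice is an integer combination of E₁ = a₁b₁ᵀ and E₂ = a₂b₂ᵀ: S₁ = −9·E₁ + 9·E₂, S₂ = −9·E₂, S₃ = −9·E₁ − 9·E₂; reading off coefficients, c₁ = (-9, 0, -9) and c₂ = (9, -9, -9).
Hence T = (2, -1) ⊗ (1, 0) ⊗ (-9, 0, -9) + (1, -2) ⊗ (1, 1) ⊗ (9, -9, -9), so rank(T) ≤ 2.
These bounds meet, so rank(T) = 2.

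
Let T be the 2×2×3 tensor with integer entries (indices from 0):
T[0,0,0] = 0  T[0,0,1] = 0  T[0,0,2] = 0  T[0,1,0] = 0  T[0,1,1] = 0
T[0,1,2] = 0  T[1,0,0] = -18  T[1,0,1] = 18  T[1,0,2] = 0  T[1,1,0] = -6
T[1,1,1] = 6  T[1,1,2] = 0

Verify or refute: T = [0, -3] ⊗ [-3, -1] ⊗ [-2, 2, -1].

Reconstruct entry (1,0,2) from the claimed factors: Σₗ aₗ[1]bₗ[0]cₗ[2] = (-3)·(-3)·(-1) = -9, but T[1,0,2] = 0. The claim is false.

No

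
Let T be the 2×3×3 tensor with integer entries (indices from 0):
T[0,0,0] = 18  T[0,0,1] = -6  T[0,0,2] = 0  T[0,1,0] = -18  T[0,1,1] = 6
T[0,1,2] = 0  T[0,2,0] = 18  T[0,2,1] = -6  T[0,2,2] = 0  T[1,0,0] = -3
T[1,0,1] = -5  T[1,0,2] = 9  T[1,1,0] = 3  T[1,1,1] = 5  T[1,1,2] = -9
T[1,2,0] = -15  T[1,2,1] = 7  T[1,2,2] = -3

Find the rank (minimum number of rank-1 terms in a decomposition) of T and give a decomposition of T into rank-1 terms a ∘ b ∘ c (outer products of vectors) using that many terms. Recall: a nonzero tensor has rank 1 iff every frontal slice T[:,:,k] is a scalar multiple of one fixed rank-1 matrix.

rank(T) = 2

Lower bound: the mode-1 unfolding of T (rows indexed by i, columns by (j,k) = (0,0), (0,1), (0,2), (1,0), (1,1), (1,2), (2,0), (2,1), (2,2)) is [[18, -6, 0, -18, 6, 0, 18, -6, 0], [-3, -5, 9, 3, 5, -9, -15, 7, -3]].
There the 2×2 minor on rows i ∈ {0, 1}, columns (j,k) ∈ {(0,0), (0,1)} is det [[18, -6], [-3, -5]] = -108 ≠ 0, so this unfolding has rank ≥ 2; CP rank is at least every unfolding rank, so rank(T) ≥ 2. (Flattening ranks never certify an upper bound on CP rank; for that we must actually write T with 2 rank-1 terms.)
Upper bound — finding two terms. Write S_k = T[:,:,k] for the frontal slices: S₀ = [[18, -18, 18], [-3, 3, -15]], S₁ = [[-6, 6, -6], [-5, 5, 7]], S₂ = [[0, 0, 0], [9, -9, -3]].
If T = a₁ ∘ b₁ ∘ c₁ + a₂ ∘ b₂ ∘ c₂ then each S_k = c₁[k]·a₁b₁ᵀ + c₂[k]·a₂b₂ᵀ. S₀ and S₁ are linearly independent, so a₁b₁ᵀ and a₂b₂ᵀ must span the same plane of matrices: they are the rank-1 matrices of the form x·S₀ + y·S₁.
The 2×2 minor of x·S₀ + y·S₁ on rows {0,1}, columns {0,2} is −216·x² + 288·xy − 72·y² = (-72)·(3·x − y)(x − y), vanishing at (x:y) = (1:3) and (1:1).
M₁ = S₀ + 3·S₁ = [[0, 0, 0], [-18, 18, 6]] = (-6)·[0, 1][3, -3, -1]ᵀ and M₂ = S₀ + S₁ = [[12, -12, 12], [-8, 8, -8]] = 4·[3, -2][1, -1, 1]ᵀ, so take a₁ = [0, 1], b₁ = [3, -3, -1], a₂ = [3, -2], b₂ = [1, -1, 1].
Each slice is an integer combination of E₁ = a₁b₁ᵀ and E₂ = a₂b₂ᵀ: S₀ = 3·E₁ + 6·E₂, S₁ = −3·E₁ − 2·E₂, S₂ = 3·E₁; reading off coefficients, c₁ = [3, -3, 3] and c₂ = [6, -2, 0].
Hence T = [0, 1] ∘ [3, -3, -1] ∘ [3, -3, 3] + [3, -2] ∘ [1, -1, 1] ∘ [6, -2, 0], so rank(T) ≤ 2.
These bounds meet, so rank(T) = 2.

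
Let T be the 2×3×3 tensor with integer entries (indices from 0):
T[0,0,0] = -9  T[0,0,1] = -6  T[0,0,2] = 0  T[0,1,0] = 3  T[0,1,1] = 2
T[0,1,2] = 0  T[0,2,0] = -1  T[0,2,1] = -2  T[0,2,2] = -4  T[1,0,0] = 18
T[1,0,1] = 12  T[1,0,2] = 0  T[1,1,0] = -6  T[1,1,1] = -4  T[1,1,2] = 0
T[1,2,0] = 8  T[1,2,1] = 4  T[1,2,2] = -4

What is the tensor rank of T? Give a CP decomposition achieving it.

Lower bound: in the mode-1 unfolding of T (rows indexed by i, columns by (j,k)) the 2×2 minor on rows i ∈ {0, 1}, columns (j,k) ∈ {(0,0), (2,0)} is det [[-9, -1], [18, 8]] = -54 ≠ 0, so that unfolding has rank ≥ 2 and hence rank(T) ≥ 2 (CP rank is at least every unfolding rank, though it can be larger).
Upper bound: with S_k = T[:,:,k], the two rank-1 terms a₁b₁ᵀ, a₂b₂ᵀ are the rank-1 members of the pencil x·S₀ + y·S₁.
The 2×2 minor of x·S₀ + y·S₁ on rows {0,1}, columns {0,2} is −54·x² − 36·xy = (-18)·(3·x + 2·y)(x), vanishing at (x:y) = (2:-3) and (0:1).
M₁ = 2·S₀ − 3·S₁ = [[0, 0, 4], [0, 0, 4]] = 4·[1, 1][0, 0, 1]ᵀ and M₂ = S₁ = [[-6, 2, -2], [12, -4, 4]] = (-2)·[1, -2][3, -1, 1]ᵀ, so take a₁ = [1, 1], b₁ = [0, 0, 1], a₂ = [1, -2], b₂ = [3, -1, 1].
Each slice is an integer combination of E₁ = a₁b₁ᵀ and E₂ = a₂b₂ᵀ: S₀ = 2·E₁ − 3·E₂, S₁ = −2·E₂, S₂ = −4·E₁; reading off coefficients, c₁ = [2, 0, -4] and c₂ = [-3, -2, 0].
Hence T = [1, 1] ⊗ [0, 0, 1] ⊗ [2, 0, -4] + [1, -2] ⊗ [3, -1, 1] ⊗ [-3, -2, 0], so rank(T) ≤ 2.
These bounds meet, so rank(T) = 2.

rank(T) = 2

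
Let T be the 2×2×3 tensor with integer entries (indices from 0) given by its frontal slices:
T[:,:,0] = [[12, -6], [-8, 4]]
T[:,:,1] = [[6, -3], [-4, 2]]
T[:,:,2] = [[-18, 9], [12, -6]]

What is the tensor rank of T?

1

Lower bound: T ≠ 0 (e.g. T[0,0,0] = 12), so rank(T) ≥ 1.
Upper bound: if T = a ⊗ b ⊗ c then every fibre of T is a multiple of the corresponding factor, so read the factors off the fibres through the nonzero entry T[0,0,0] = 12.
The mode-1 fibre T[:,0,0] = [12, -8] gives a = (3, -2) (primitive direction); the mode-2 fibre T[0,:,0] = [12, -6] gives b = (2, -1); then c[k] = T[0,0,k] / (a[0]·b[0]) = [12, 6, -18] / 6 = (2, 1, -3).
Expanding (3, -2) ⊗ (2, -1) ⊗ (2, 1, -3) reproduces all 12 entries of T, so T = (3, -2) ⊗ (2, -1) ⊗ (2, 1, -3) and rank(T) ≤ 1.
These bounds meet, so rank(T) = 1.
Check entry T[0,1,1] = -3: (3)·(-1)·(1) = -3.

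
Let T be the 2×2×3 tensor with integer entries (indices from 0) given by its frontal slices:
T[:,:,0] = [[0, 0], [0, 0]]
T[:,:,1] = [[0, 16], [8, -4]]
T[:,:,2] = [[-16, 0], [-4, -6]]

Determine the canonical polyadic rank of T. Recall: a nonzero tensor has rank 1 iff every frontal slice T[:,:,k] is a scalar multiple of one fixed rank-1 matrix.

2

Lower bound: the mode-1 unfolding of T (rows indexed by i, columns by (j,k) = (0,0), (0,1), (0,2), (1,0), (1,1), (1,2)) is [[0, 0, -16, 0, 16, 0], [0, 8, -4, 0, -4, -6]].
There the 2×2 minor on rows i ∈ {0, 1}, columns (j,k) ∈ {(0,1), (0,2)} is det [[0, -16], [8, -4]] = 128 ≠ 0, so this unfolding has rank ≥ 2; CP rank is at least every unfolding rank, so rank(T) ≥ 2. (Unfolding ranks only ever bound the CP rank from below — rank(T) can be strictly larger than all of them — so the matching upper bound has to come from an explicit 2-term decomposition.)
Upper bound — finding two terms. Write S_k = T[:,:,k] for the frontal slices: S₀ = [[0, 0], [0, 0]], S₁ = [[0, 16], [8, -4]], S₂ = [[-16, 0], [-4, -6]].
If T = a₁ (x) b₁ (x) c₁ + a₂ (x) b₂ (x) c₂ then each S_k = c₁[k]·a₁b₁ᵀ + c₂[k]·a₂b₂ᵀ. S₁ and S₂ are linearly independent, so a₁b₁ᵀ and a₂b₂ᵀ must span the same plane of matrices: they are the rank-1 matrices of the form x·S₁ + y·S₂.
det(x·S₁ + y·S₂) is −128·x² + 128·xy + 96·y² = (-32)·(2·x − 3·y)(2·x + y), vanishing at (x:y) = (3:2) and (1:-2).
M₁ = 3·S₁ + 2·S₂ = [[-32, 48], [16, -24]] = (-8)·(2, -1)(2, -3)ᵀ and M₂ = S₁ − 2·S₂ = [[32, 16], [16, 8]] = 8·(2, 1)(2, 1)ᵀ, so take a₁ = (2, -1), b₁ = (2, -3), a₂ = (2, 1), b₂ = (2, 1).
Each slice is an integer combination of E₁ = a₁b₁ᵀ and E₂ = a₂b₂ᵀ: S₀ = 0, S₁ = −2·E₁ + 2·E₂, S₂ = −E₁ − 3·E₂; reading off coefficients, c₁ = (0, -2, -1) and c₂ = (0, 2, -3).
Hence T = (2, -1) (x) (2, -3) (x) (0, -2, -1) + (2, 1) (x) (2, 1) (x) (0, 2, -3), so rank(T) ≤ 2.
These bounds meet, so rank(T) = 2.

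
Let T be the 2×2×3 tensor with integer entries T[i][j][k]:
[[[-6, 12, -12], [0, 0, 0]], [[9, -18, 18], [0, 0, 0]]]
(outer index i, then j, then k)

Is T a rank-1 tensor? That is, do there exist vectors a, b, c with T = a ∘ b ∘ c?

Yes

If T = a ∘ b ∘ c then every fibre of T is a multiple of the corresponding factor, so read the factors off the fibres through the nonzero entry T[0,0,0] = -6.
The mode-1 fibre T[:,0,0] = [-6, 9] gives a = [2, -3] (primitive direction); the mode-2 fibre T[0,:,0] = [-6, 0] gives b = [1, 0]; then c[k] = T[0,0,k] / (a[0]·b[0]) = [-6, 12, -12] / 2 = [-3, 6, -6].
Expanding [2, -3] ∘ [1, 0] ∘ [-3, 6, -6] reproduces all 12 entries of T, so T = [2, -3] ∘ [1, 0] ∘ [-3, 6, -6] and rank(T) ≤ 1.
Equivalently every frontal slice T[:,:,k] is c[k] times the rank-1 matrix [2, -3] ∘ [1, 0]. So T has rank 1 (it is nonzero).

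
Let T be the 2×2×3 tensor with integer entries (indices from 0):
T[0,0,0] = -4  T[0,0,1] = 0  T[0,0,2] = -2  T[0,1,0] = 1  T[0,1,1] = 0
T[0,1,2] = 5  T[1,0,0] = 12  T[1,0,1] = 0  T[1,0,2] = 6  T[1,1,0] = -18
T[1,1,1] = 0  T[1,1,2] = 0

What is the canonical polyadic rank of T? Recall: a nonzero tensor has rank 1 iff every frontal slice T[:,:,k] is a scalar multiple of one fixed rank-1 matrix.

2

Lower bound: the mode-3 unfolding of T (rows indexed by k, columns by (i,j) = (0,0), (0,1), (1,0), (1,1)) is [[-4, 1, 12, -18], [0, 0, 0, 0], [-2, 5, 6, 0]].
There the 2×2 minor on rows k ∈ {0, 2}, columns (i,j) ∈ {(0,0), (0,1)} is det [[-4, 1], [-2, 5]] = -18 ≠ 0, so this unfolding has rank ≥ 2; CP rank is at least every unfolding rank, so rank(T) ≥ 2. (This is only a lower bound: in general the CP rank may exceed every unfolding rank, so we still need to exhibit 2 rank-1 terms summing to T.)
Upper bound — finding two terms. Write S_k = T[:,:,k] for the frontal slices: S₀ = [[-4, 1], [12, -18]], S₁ = [[0, 0], [0, 0]], S₂ = [[-2, 5], [6, 0]].
If T = a₁ ⊗ b₁ ⊗ c₁ + a₂ ⊗ b₂ ⊗ c₂ then each S_k = c₁[k]·a₁b₁ᵀ + c₂[k]·a₂b₂ᵀ. S₀ and S₂ are linearly independent, so a₁b₁ᵀ and a₂b₂ᵀ must span the same plane of matrices: they are the rank-1 matrices of the form x·S₀ + y·S₂.
det(x·S₀ + y·S₂) is 60·x² − 30·xy − 30·y² = 30·(x − y)(2·x + y), vanishing at (x:y) = (1:1) and (1:-2).
M₁ = S₀ + S₂ = [[-6, 6], [18, -18]] = (-6)·[1, -3][1, -1]ᵀ and M₂ = S₀ − 2·S₂ = [[0, -9], [0, -18]] = (-9)·[1, 2][0, 1]ᵀ, so take a₁ = [1, -3], b₁ = [1, -1], a₂ = [1, 2], b₂ = [0, 1].
Each slice is an integer combination of E₁ = a₁b₁ᵀ and E₂ = a₂b₂ᵀ: S₀ = −4·E₁ − 3·E₂, S₁ = 0, S₂ = −2·E₁ + 3·E₂; reading off coefficients, c₁ = [-4, 0, -2] and c₂ = [-3, 0, 3].
Hence T = [1, -3] ⊗ [1, -1] ⊗ [-4, 0, -2] + [1, 2] ⊗ [0, 1] ⊗ [-3, 0, 3], so rank(T) ≤ 2.
These bounds meet, so rank(T) = 2.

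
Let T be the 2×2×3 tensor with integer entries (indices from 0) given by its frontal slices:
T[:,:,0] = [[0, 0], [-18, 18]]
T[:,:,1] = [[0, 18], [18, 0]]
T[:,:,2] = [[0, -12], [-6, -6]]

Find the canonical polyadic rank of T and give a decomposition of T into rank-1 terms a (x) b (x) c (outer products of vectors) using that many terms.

Lower bound: the mode-1 unfolding of T (rows indexed by i, columns by (j,k) = (0,0), (0,1), (0,2), (1,0), (1,1), (1,2)) is [[0, 0, 0, 0, 18, -12], [-18, 18, -6, 18, 0, -6]].
There the 2×2 minor on rows i ∈ {0, 1}, columns (j,k) ∈ {(0,0), (1,1)} is det [[0, 18], [-18, 0]] = 324 ≠ 0, so this unfolding has rank ≥ 2; CP rank is at least every unfolding rank, so rank(T) ≥ 2. (Flattening ranks never certify an upper bound on CP rank; for that we must actually write T with 2 rank-1 terms.)
Upper bound — finding two terms. Write S_k = T[:,:,k] for the frontal slices: S₀ = [[0, 0], [-18, 18]], S₁ = [[0, 18], [18, 0]], S₂ = [[0, -12], [-6, -6]].
If T = a₁ (x) b₁ (x) c₁ + a₂ (x) b₂ (x) c₂ then each S_k = c₁[k]·a₁b₁ᵀ + c₂[k]·a₂b₂ᵀ. S₀ and S₁ are linearly independent, so a₁b₁ᵀ and a₂b₂ᵀ must span the same plane of matrices: they are the rank-1 matrices of the form x·S₀ + y·S₁.
det(x·S₀ + y·S₁) is 324·xy − 324·y² = 324·(x − y)(y), vanishing at (x:y) = (1:1) and (1:0).
M₁ = S₀ + S₁ = [[0, 18], [0, 18]] = 18·(1, 1)(0, 1)ᵀ and M₂ = S₀ = [[0, 0], [-18, 18]] = (-18)·(0, 1)(1, -1)ᵀ, so take a₁ = (1, 1), b₁ = (0, 1), a₂ = (0, 1), b₂ = (1, -1).
Each slice is an integer combination of E₁ = a₁b₁ᵀ and E₂ = a₂b₂ᵀ: S₀ = −18·E₂, S₁ = 18·E₁ + 18·E₂, S₂ = −12·E₁ − 6·E₂; reading off coefficients, c₁ = (0, 18, -12) and c₂ = (-18, 18, -6).
Hence T = (1, 1) (x) (0, 1) (x) (0, 18, -12) + (0, 1) (x) (1, -1) (x) (-18, 18, -6), so rank(T) ≤ 2.
These bounds meet, so rank(T) = 2.
Check entry T[0,1,1] = 18: (1)·(1)·(18) + (0)·(-1)·(18) = 18.

rank(T) = 2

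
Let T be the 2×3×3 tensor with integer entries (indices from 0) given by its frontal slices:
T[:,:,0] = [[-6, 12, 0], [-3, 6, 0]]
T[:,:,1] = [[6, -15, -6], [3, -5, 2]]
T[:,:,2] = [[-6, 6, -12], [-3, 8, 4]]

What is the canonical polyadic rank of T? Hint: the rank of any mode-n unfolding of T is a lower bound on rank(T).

2

Lower bound: the mode-2 unfolding of T (rows indexed by j, columns by (i,k) = (0,0), (0,1), (0,2), (1,0), (1,1), (1,2)) is [[-6, 6, -6, -3, 3, -3], [12, -15, 6, 6, -5, 8], [0, -6, -12, 0, 2, 4]].
There the 2×2 minor on rows j ∈ {0, 1}, columns (i,k) ∈ {(0,0), (0,1)} is det [[-6, 6], [12, -15]] = 18 ≠ 0, so this unfolding has rank ≥ 2; CP rank is at least every unfolding rank, so rank(T) ≥ 2. (Flattening ranks never certify an upper bound on CP rank; for that we must actually write T with 2 rank-1 terms.)
Upper bound — finding two terms. Write S_k = T[:,:,k] for the frontal slices: S₀ = [[-6, 12, 0], [-3, 6, 0]], S₁ = [[6, -15, -6], [3, -5, 2]], S₂ = [[-6, 6, -12], [-3, 8, 4]].
If T = a₁ ∘ b₁ ∘ c₁ + a₂ ∘ b₂ ∘ c₂ then each S_k = c₁[k]·a₁b₁ᵀ + c₂[k]·a₂b₂ᵀ. S₀ and S₁ are linearly independent, so a₁b₁ᵀ and a₂b₂ᵀ must span the same plane of matrices: they are the rank-1 matrices of the form x·S₀ + y·S₁.
The 2×2 minor of x·S₀ + y·S₁ on rows {0,1}, columns {0,1} is −15·xy + 15·y² = (-15)·(x − y)(y), vanishing at (x:y) = (1:1) and (1:0).
M₁ = S₀ + S₁ = [[0, -3, -6], [0, 1, 2]] = −[3, -1][0, 1, 2]ᵀ and M₂ = S₀ = [[-6, 12, 0], [-3, 6, 0]] = (-3)·[2, 1][1, -2, 0]ᵀ, so take a₁ = [3, -1], b₁ = [0, 1, 2], a₂ = [2, 1], b₂ = [1, -2, 0].
Each slice is an integer combination of E₁ = a₁b₁ᵀ and E₂ = a₂b₂ᵀ: S₀ = −3·E₂, S₁ = −E₁ + 3·E₂, S₂ = −2·E₁ − 3·E₂; reading off coefficients, c₁ = [0, -1, -2] and c₂ = [-3, 3, -3].
Hence T = [3, -1] ∘ [0, 1, 2] ∘ [0, -1, -2] + [2, 1] ∘ [1, -2, 0] ∘ [-3, 3, -3], so rank(T) ≤ 2.
These bounds meet, so rank(T) = 2.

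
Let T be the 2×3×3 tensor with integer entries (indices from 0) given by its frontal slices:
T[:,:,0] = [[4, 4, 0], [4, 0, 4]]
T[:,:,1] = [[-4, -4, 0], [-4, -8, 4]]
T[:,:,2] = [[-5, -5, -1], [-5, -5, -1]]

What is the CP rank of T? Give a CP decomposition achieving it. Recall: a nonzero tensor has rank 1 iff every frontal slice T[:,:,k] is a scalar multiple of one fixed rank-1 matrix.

Lower bound: the mode-2 unfolding of T (rows indexed by j, columns by (i,k) = (0,0), (0,1), (0,2), (1,0), (1,1), (1,2)) is [[4, -4, -5, 4, -4, -5], [4, -4, -5, 0, -8, -5], [0, 0, -1, 4, 4, -1]].
There the 3×3 minor on rows j ∈ {0, 1, 2}, columns (i,k) ∈ {(0,0), (0,2), (1,0)} is det [[4, -5, 4], [4, -5, 0], [0, -1, 4]] = -16 ≠ 0, so this unfolding has rank ≥ 3; CP rank is at least every unfolding rank, so rank(T) ≥ 3. (This is only a lower bound: in general the CP rank may exceed every unfolding rank, so we still need to exhibit 3 rank-1 terms summing to T.)
Upper bound: T is a sum of 3 rank-1 terms, T = [0, 1] ⊗ [0, 1, -1] ⊗ [-4, -4, 0] + [1, 1] ⊗ [1, 1, 0] ⊗ [4, -4, -4] + [1, 1] ⊗ [1, 1, 1] ⊗ [0, 0, -1] (one valid choice — decompositions are not unique — normalised so each a, b is primitive with positive first nonzero entry; check it by expanding all entries), so rank(T) ≤ 3.
These bounds meet, so rank(T) = 3.

rank(T) = 3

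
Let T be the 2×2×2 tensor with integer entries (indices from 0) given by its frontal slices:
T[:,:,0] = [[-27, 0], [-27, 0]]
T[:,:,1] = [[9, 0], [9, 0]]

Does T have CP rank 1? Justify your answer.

The mode-1 fibre T[:,0,0] = [-27, -27] gives a = [1, 1] (primitive direction); the mode-2 fibre T[0,:,0] = [-27, 0] gives b = [1, 0]; then c[k] = T[0,0,k] / (a[0]·b[0]) = [-27, 9] / 1 = [-27, 9].
Expanding [1, 1] ∘ [1, 0] ∘ [-27, 9] reproduces all 8 entries of T, so T = [1, 1] ∘ [1, 0] ∘ [-27, 9] and rank(T) ≤ 1.
Equivalently every frontal slice T[:,:,k] is c[k] times the rank-1 matrix [1, 1] ∘ [1, 0]. So T has rank 1 (it is nonzero).

Yes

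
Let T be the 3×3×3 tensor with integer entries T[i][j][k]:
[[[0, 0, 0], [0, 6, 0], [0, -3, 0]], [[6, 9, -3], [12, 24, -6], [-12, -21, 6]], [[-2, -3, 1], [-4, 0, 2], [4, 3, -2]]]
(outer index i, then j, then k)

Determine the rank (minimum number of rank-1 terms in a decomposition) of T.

2

Lower bound: in the mode-1 unfolding of T (rows indexed by i, columns by (j,k)) the 2×2 minor on rows i ∈ {0, 1}, columns (j,k) ∈ {(0,0), (1,1)} is det [[0, 6], [6, 24]] = -36 ≠ 0, so that unfolding has rank ≥ 2 and hence rank(T) ≥ 2 (CP rank is at least every unfolding rank, though it can be larger).
Upper bound: with S_k = T[:,:,k], the two rank-1 terms a₁b₁ᵀ, a₂b₂ᵀ are the rank-1 members of the pencil x·S₀ + y·S₁.
The 2×2 minor of x·S₀ + y·S₁ on rows {0,1}, columns {0,1} is −36·xy − 54·y² = (-18)·(2·x + 3·y)(y), vanishing at (x:y) = (3:-2) and (1:0).
M₁ = 3·S₀ − 2·S₁ = [[0, -12, 6], [0, -12, 6], [0, -12, 6]] = (-6)·(1, 1, 1)(0, 2, -1)ᵀ and M₂ = S₀ = [[0, 0, 0], [6, 12, -12], [-2, -4, 4]] = 2·(0, 3, -1)(1, 2, -2)ᵀ, so take a₁ = (1, 1, 1), b₁ = (0, 2, -1), a₂ = (0, 3, -1), b₂ = (1, 2, -2).
Each slice is an integer combination of E₁ = a₁b₁ᵀ and E₂ = a₂b₂ᵀ: S₀ = 2·E₂, S₁ = 3·E₁ + 3·E₂, S₂ = −E₂; reading off coefficients, c₁ = (0, 3, 0) and c₂ = (2, 3, -1).
Hence T = (1, 1, 1) (x) (0, 2, -1) (x) (0, 3, 0) + (0, 3, -1) (x) (1, 2, -2) (x) (2, 3, -1), so rank(T) ≤ 2.
These bounds meet, so rank(T) = 2.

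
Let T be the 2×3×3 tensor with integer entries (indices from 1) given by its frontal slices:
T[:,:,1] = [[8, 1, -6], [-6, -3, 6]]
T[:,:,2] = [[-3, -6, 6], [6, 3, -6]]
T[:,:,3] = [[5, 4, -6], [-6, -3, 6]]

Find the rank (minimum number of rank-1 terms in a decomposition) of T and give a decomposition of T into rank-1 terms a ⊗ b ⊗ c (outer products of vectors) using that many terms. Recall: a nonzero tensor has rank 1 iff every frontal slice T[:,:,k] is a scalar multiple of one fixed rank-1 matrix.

Lower bound: in the mode-2 unfolding of T (rows indexed by j, columns by (i,k)) the 2×2 minor on rows j ∈ {1, 2}, columns (i,k) ∈ {(1,1), (1,2)} is det [[8, -3], [1, -6]] = -45 ≠ 0, so that unfolding has rank ≥ 2 and hence rank(T) ≥ 2 (CP rank is at least every unfolding rank, though it can be larger).
Upper bound: with S_k = T[:,:,k], the two rank-1 terms a₁b₁ᵀ, a₂b₂ᵀ are the rank-1 members of the pencil x·S₁ + y·S₂.
The 2×2 minor of x·S₁ + y·S₂ on rows {1,2}, columns {1,2} is −18·x² − 9·xy + 27·y² = (-9)·(2·x + 3·y)(x − y), vanishing at (x:y) = (3:-2) and (1:1).
M₁ = 3·S₁ − 2·S₂ = [[30, 15, -30], [-30, -15, 30]] = 15·[1, -1][2, 1, -2]ᵀ and M₂ = S₁ + S₂ = [[5, -5, 0], [0, 0, 0]] = 5·[1, 0][1, -1, 0]ᵀ, so take a₁ = [1, -1], b₁ = [2, 1, -2], a₂ = [1, 0], b₂ = [1, -1, 0].
Each slice is an integer combination of E₁ = a₁b₁ᵀ and E₂ = a₂b₂ᵀ: S₁ = 3·E₁ + 2·E₂, S₂ = −3·E₁ + 3·E₂, S₃ = 3·E₁ − E₂; reading off coefficients, c₁ = [3, -3, 3] and c₂ = [2, 3, -1].
Hence T = [1, -1] ⊗ [2, 1, -2] ⊗ [3, -3, 3] + [1, 0] ⊗ [1, -1, 0] ⊗ [2, 3, -1], so rank(T) ≤ 2.
These bounds meet, so rank(T) = 2.

rank(T) = 2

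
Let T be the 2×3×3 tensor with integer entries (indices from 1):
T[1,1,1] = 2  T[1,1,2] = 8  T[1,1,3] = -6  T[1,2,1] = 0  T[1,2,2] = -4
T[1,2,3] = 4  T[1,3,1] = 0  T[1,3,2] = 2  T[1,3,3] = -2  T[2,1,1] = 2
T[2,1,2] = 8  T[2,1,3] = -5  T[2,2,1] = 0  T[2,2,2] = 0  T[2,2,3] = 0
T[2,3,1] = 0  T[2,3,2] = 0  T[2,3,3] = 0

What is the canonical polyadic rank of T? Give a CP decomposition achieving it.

rank(T) = 3

Lower bound: the mode-3 unfolding of T (rows indexed by k, columns by (i,j) = (1,1), (1,2), (1,3), (2,1), (2,2), (2,3)) is [[2, 0, 0, 2, 0, 0], [8, -4, 2, 8, 0, 0], [-6, 4, -2, -5, 0, 0]].
There the 3×3 minor on rows k ∈ {1, 2, 3}, columns (i,j) ∈ {(1,1), (1,2), (2,1)} is det [[2, 0, 2], [8, -4, 8], [-6, 4, -5]] = -8 ≠ 0, so this unfolding has rank ≥ 3; CP rank is at least every unfolding rank, so rank(T) ≥ 3. (This is only a lower bound: in general the CP rank may exceed every unfolding rank, so we still need to exhibit 3 rank-1 terms summing to T.)
Upper bound: T is a sum of 3 rank-1 terms, T = (0, 1) ⊗ (1, 0, 0) ⊗ (-2, 0, -1) + (1, 0) ⊗ (2, -2, 1) ⊗ (0, 2, -2) + (1, 2) ⊗ (1, 0, 0) ⊗ (2, 4, -2) (one valid choice — decompositions are not unique — normalised so each a, b is primitive with positive first nonzero entry; check it by expanding all entries), so rank(T) ≤ 3.
These bounds meet, so rank(T) = 3.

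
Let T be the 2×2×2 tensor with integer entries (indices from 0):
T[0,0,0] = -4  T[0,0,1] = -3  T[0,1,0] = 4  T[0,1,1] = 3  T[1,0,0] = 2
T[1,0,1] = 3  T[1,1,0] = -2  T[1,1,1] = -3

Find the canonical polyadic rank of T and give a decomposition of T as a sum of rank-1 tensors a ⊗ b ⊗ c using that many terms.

Lower bound: in the mode-3 unfolding of T (rows indexed by k, columns by (i,j)) the 2×2 minor on rows k ∈ {0, 1}, columns (i,j) ∈ {(0,0), (1,0)} is det [[-4, 2], [-3, 3]] = -6 ≠ 0, so that unfolding has rank ≥ 2 and hence rank(T) ≥ 2 (CP rank is at least every unfolding rank, though it can be larger).
Upper bound: T[:,j,:] = b[j]·M for every slice, with b = [1, -1] and M = [[-4, -3], [2, 3]] (rows i, columns k).
Splitting M by its rows (i = 0, 1), M = [1, 0][-4, -3]ᵀ + [0, 1][2, 3]ᵀ.
Hence T = [1, 0] ⊗ [1, -1] ⊗ [-4, -3] + [0, 1] ⊗ [1, -1] ⊗ [2, 3], so rank(T) ≤ 2.
These bounds meet, so rank(T) = 2.

rank(T) = 2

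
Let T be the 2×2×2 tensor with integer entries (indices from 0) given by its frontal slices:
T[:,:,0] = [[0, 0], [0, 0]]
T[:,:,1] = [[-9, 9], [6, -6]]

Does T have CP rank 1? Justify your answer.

Yes

If T = a ⊗ b ⊗ c then every fibre of T is a multiple of the corresponding factor, so read the factors off the fibres through the nonzero entry T[0,0,1] = -9.
The mode-1 fibre T[:,0,1] = [-9, 6] gives a = [3, -2] (primitive direction); the mode-2 fibre T[0,:,1] = [-9, 9] gives b = [1, -1]; then c[k] = T[0,0,k] / (a[0]·b[0]) = [0, -9] / 3 = [0, -3].
Expanding [3, -2] ⊗ [1, -1] ⊗ [0, -3] reproduces all 8 entries of T, so T = [3, -2] ⊗ [1, -1] ⊗ [0, -3] and rank(T) ≤ 1.
Equivalently every frontal slice T[:,:,k] is c[k] times the rank-1 matrix [3, -2] ⊗ [1, -1]. So T has rank 1 (it is nonzero).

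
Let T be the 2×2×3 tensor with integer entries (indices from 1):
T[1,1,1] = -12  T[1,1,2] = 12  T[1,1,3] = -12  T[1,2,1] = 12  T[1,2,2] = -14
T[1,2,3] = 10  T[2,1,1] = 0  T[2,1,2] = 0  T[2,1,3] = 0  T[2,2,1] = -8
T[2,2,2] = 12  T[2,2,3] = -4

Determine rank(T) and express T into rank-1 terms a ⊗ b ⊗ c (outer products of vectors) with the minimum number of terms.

Lower bound: in the mode-1 unfolding of T (rows indexed by i, columns by (j,k)) the 2×2 minor on rows i ∈ {1, 2}, columns (j,k) ∈ {(1,1), (2,1)} is det [[-12, 12], [0, -8]] = 96 ≠ 0, so that unfolding has rank ≥ 2 and hence rank(T) ≥ 2 (CP rank is at least every unfolding rank, though it can be larger).
Upper bound: with S_k = T[:,:,k], the two rank-1 terms a₁b₁ᵀ, a₂b₂ᵀ are the rank-1 members of the pencil x·S₁ + y·S₂.
det(x·S₁ + y·S₂) is 96·x² − 240·xy + 144·y² = 48·(2·x − 3·y)(x − y), vanishing at (x:y) = (3:2) and (1:1).
M₁ = 3·S₁ + 2·S₂ = [[-12, 8], [0, 0]] = (-4)·[1, 0][3, -2]ᵀ and M₂ = S₁ + S₂ = [[0, -2], [0, 4]] = (-2)·[1, -2][0, 1]ᵀ, so take a₁ = [1, 0], b₁ = [3, -2], a₂ = [1, -2], b₂ = [0, 1].
Each slice is an integer combination of E₁ = a₁b₁ᵀ and E₂ = a₂b₂ᵀ: S₁ = −4·E₁ + 4·E₂, S₂ = 4·E₁ − 6·E₂, S₃ = −4·E₁ + 2·E₂; reading off coefficients, c₁ = [-4, 4, -4] and c₂ = [4, -6, 2].
Hence T = [1, 0] ⊗ [3, -2] ⊗ [-4, 4, -4] + [1, -2] ⊗ [0, 1] ⊗ [4, -6, 2], so rank(T) ≤ 2.
These bounds meet, so rank(T) = 2.

rank(T) = 2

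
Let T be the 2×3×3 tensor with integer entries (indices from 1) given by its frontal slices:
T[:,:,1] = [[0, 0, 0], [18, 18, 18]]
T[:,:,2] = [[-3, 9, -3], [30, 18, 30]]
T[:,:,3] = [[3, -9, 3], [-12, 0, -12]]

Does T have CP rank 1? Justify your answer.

The mode-3 unfolding of T (rows indexed by k, columns by (i,j) = (1,1), (1,2), (1,3), (2,1), (2,2), (2,3)) is [[0, 0, 0, 18, 18, 18], [-3, 9, -3, 30, 18, 30], [3, -9, 3, -12, 0, -12]].
There the 2×2 minor on rows k ∈ {1, 2}, columns (i,j) ∈ {(1,1), (2,1)} is det [[0, 18], [-3, 30]] = 54 ≠ 0, so this unfolding has rank ≥ 2; CP rank is at least every unfolding rank, so rank(T) ≥ 2.
In particular rank(T) ≥ 2 > 1, so T is not rank-1.

No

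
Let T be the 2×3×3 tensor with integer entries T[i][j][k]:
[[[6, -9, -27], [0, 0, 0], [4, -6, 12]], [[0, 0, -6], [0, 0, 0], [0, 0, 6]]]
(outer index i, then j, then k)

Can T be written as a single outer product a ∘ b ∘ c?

The mode-1 unfolding of T (rows indexed by i, columns by (j,k) = (0,0), (0,1), (0,2), (1,0), (1,1), (1,2), (2,0), (2,1), (2,2)) is [[6, -9, -27, 0, 0, 0, 4, -6, 12], [0, 0, -6, 0, 0, 0, 0, 0, 6]].
There the 2×2 minor on rows i ∈ {0, 1}, columns (j,k) ∈ {(0,0), (0,2)} is det [[6, -27], [0, -6]] = -36 ≠ 0, so this unfolding has rank ≥ 2; CP rank is at least every unfolding rank, so rank(T) ≥ 2.
In particular rank(T) ≥ 2 > 1, so T is not rank-1.

No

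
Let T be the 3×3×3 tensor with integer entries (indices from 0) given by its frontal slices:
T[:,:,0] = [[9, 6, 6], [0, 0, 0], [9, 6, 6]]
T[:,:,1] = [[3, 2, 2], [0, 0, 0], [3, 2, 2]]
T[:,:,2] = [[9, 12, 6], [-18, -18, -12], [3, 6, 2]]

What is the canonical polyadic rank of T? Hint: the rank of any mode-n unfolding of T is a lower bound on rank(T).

Lower bound: in the mode-2 unfolding of T (rows indexed by j, columns by (i,k)) the 2×2 minor on rows j ∈ {0, 1}, columns (i,k) ∈ {(0,0), (0,2)} is det [[9, 9], [6, 12]] = 54 ≠ 0, so that unfolding has rank ≥ 2 and hence rank(T) ≥ 2 (CP rank is at least every unfolding rank, though it can be larger).
Upper bound: with S_k = T[:,:,k], the two rank-1 terms a₁b₁ᵀ, a₂b₂ᵀ are the rank-1 members of the pencil x·S₀ + y·S₂.
The 2×2 minor of x·S₀ + y·S₂ on rows {0,1}, columns {0,1} is −54·xy + 54·y² = (-54)·(x − y)(y), vanishing at (x:y) = (1:1) and (1:0).
M₁ = S₀ + S₂ = [[18, 18, 12], [-18, -18, -12], [12, 12, 8]] = 2·(3, -3, 2)(3, 3, 2)ᵀ and M₂ = S₀ = [[9, 6, 6], [0, 0, 0], [9, 6, 6]] = 3·(1, 0, 1)(3, 2, 2)ᵀ, so take a₁ = (3, -3, 2), b₁ = (3, 3, 2), a₂ = (1, 0, 1), b₂ = (3, 2, 2).
Each slice is an integer combination of E₁ = a₁b₁ᵀ and E₂ = a₂b₂ᵀ: S₀ = 3·E₂, S₁ = E₂, S₂ = 2·E₁ − 3·E₂; reading off coefficients, c₁ = (0, 0, 2) and c₂ = (3, 1, -3).
Hence T = (3, -3, 2) ∘ (3, 3, 2) ∘ (0, 0, 2) + (1, 0, 1) ∘ (3, 2, 2) ∘ (3, 1, -3), so rank(T) ≤ 2.
These bounds meet, so rank(T) = 2.

2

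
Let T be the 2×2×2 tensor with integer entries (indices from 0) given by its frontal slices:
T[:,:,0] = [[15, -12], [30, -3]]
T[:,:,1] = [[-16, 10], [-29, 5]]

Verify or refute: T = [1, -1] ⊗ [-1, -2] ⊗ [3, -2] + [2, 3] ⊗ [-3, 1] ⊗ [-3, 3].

Yes

Reconstruct entrywise from the claimed factors. For example, T[1,1,0] = -3 and Σₗ aₗ[1]bₗ[1]cₗ[0] = (-1)·(-2)·(3) + (3)·(1)·(-3) = -3; checking all 8 entries, every one matches. The claim holds.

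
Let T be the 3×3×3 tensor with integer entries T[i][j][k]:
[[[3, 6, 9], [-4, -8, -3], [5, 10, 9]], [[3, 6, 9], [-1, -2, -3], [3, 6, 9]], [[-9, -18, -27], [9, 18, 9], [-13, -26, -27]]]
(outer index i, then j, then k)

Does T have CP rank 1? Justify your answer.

No

The mode-3 unfolding of T (rows indexed by k, columns by (i,j) = (0,0), (0,1), (0,2), (1,0), (1,1), (1,2), (2,0), (2,1), (2,2)) is [[3, -4, 5, 3, -1, 3, -9, 9, -13], [6, -8, 10, 6, -2, 6, -18, 18, -26], [9, -3, 9, 9, -3, 9, -27, 9, -27]].
There the 2×2 minor on rows k ∈ {0, 2}, columns (i,j) ∈ {(0,0), (0,1)} is det [[3, -4], [9, -3]] = 27 ≠ 0, so this unfolding has rank ≥ 2; CP rank is at least every unfolding rank, so rank(T) ≥ 2.
In particular rank(T) ≥ 2 > 1, so T is not rank-1.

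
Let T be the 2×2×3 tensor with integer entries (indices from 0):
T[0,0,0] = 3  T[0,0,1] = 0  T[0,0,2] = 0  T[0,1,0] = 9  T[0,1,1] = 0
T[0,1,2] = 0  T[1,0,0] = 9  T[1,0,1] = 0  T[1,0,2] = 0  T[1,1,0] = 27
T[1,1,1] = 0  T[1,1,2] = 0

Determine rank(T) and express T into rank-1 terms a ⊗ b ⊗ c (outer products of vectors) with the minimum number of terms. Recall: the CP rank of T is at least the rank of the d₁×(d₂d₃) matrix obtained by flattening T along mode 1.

Lower bound: T ≠ 0 (e.g. T[0,0,0] = 3), so rank(T) ≥ 1.
Upper bound: if T = a ⊗ b ⊗ c then every fibre of T is a multiple of the corresponding factor, so read the factors off the fibres through the nonzero entry T[0,0,0] = 3.
The mode-1 fibre T[:,0,0] = [3, 9] gives a = [1, 3] (primitive direction); the mode-2 fibre T[0,:,0] = [3, 9] gives b = [1, 3]; then c[k] = T[0,0,k] / (a[0]·b[0]) = [3, 0, 0] / 1 = [3, 0, 0].
Expanding [1, 3] ⊗ [1, 3] ⊗ [3, 0, 0] reproduces all 12 entries of T, so T = [1, 3] ⊗ [1, 3] ⊗ [3, 0, 0] and rank(T) ≤ 1.
These bounds meet, so rank(T) = 1.

rank(T) = 1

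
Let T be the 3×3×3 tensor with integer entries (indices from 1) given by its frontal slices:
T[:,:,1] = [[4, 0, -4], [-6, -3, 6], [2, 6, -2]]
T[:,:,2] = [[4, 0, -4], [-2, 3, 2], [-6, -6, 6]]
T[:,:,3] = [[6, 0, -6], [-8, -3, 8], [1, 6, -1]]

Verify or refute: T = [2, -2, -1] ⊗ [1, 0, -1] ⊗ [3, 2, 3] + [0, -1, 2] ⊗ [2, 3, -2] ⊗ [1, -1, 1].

No

Reconstruct entry (1,1,1) from the claimed factors: Σₗ aₗ[1]bₗ[1]cₗ[1] = (2)·(1)·(3) + (0)·(2)·(1) = 6, but T[1,1,1] = 4. The claim is false.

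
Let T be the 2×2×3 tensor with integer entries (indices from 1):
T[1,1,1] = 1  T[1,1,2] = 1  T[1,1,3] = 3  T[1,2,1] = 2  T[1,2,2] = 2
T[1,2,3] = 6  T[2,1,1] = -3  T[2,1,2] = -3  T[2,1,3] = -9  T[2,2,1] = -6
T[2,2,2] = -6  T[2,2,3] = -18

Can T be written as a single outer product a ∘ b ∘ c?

Yes

If T = a ∘ b ∘ c then every fibre of T is a multiple of the corresponding factor, so read the factors off the fibres through the nonzero entry T[1,1,1] = 1.
The mode-1 fibre T[:,1,1] = [1, -3] gives a = [1, -3] (primitive direction); the mode-2 fibre T[1,:,1] = [1, 2] gives b = [1, 2]; then c[k] = T[1,1,k] / (a[1]·b[1]) = [1, 1, 3] / 1 = [1, 1, 3].
Expanding [1, -3] ∘ [1, 2] ∘ [1, 1, 3] reproduces all 12 entries of T, so T = [1, -3] ∘ [1, 2] ∘ [1, 1, 3] and rank(T) ≤ 1.
Equivalently every frontal slice T[:,:,k] is c[k] times the rank-1 matrix [1, -3] ∘ [1, 2]. So T has rank 1 (it is nonzero).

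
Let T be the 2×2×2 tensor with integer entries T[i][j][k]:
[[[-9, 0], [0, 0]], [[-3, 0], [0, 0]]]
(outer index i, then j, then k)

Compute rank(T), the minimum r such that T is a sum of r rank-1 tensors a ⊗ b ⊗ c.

1

Lower bound: T ≠ 0 (e.g. T[0,0,0] = -9), so rank(T) ≥ 1.
Upper bound: if T = a ⊗ b ⊗ c then every fibre of T is a multiple of the corresponding factor, so read the factors off the fibres through the nonzero entry T[0,0,0] = -9.
The mode-1 fibre T[:,0,0] = [-9, -3] gives a = (3, 1) (primitive direction); the mode-2 fibre T[0,:,0] = [-9, 0] gives b = (1, 0); then c[k] = T[0,0,k] / (a[0]·b[0]) = [-9, 0] / 3 = (-3, 0).
Expanding (3, 1) ⊗ (1, 0) ⊗ (-3, 0) reproduces all 8 entries of T, so T = (3, 1) ⊗ (1, 0) ⊗ (-3, 0) and rank(T) ≤ 1.
These bounds meet, so rank(T) = 1.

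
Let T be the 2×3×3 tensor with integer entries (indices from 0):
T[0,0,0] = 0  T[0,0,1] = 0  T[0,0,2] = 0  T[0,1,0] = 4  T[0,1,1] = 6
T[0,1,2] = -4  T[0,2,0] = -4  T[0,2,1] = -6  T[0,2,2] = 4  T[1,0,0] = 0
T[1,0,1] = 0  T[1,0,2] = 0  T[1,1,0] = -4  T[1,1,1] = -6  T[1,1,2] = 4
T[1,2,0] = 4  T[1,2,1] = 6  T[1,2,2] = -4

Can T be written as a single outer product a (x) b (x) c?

The mode-1 fibre T[:,1,0] = [4, -4] gives a = [1, -1] (primitive direction); the mode-2 fibre T[0,:,0] = [0, 4, -4] gives b = [0, 1, -1]; then c[k] = T[0,1,k] / (a[0]·b[1]) = [4, 6, -4] / 1 = [4, 6, -4].
Expanding [1, -1] (x) [0, 1, -1] (x) [4, 6, -4] reproduces all 18 entries of T, so T = [1, -1] (x) [0, 1, -1] (x) [4, 6, -4] and rank(T) ≤ 1.
Equivalently every frontal slice T[:,:,k] is c[k] times the rank-1 matrix [1, -1] (x) [0, 1, -1]. So T has rank 1 (it is nonzero).

Yes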